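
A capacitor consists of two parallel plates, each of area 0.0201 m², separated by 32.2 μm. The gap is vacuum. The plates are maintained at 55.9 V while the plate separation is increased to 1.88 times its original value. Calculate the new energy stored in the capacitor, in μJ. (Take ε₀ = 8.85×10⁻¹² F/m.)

Initially C₁ = ε₀A/d = 8.85×10⁻¹² × 2.01×10⁻² / 3.22×10⁻⁵ = 5.52×10⁻⁹ F.
U₁ = 8.63×10⁻⁶ J.
Battery connected ⇒ V is held fixed. C₂ = 0.532 C₁ and U = ½CV², so U₂/U₁ = C₂/C₁ = 0.532.
U₂ = 0.532 × 8.63×10⁻⁶ = 4.59×10⁻⁶ J.

U ≈ 4.59 μJ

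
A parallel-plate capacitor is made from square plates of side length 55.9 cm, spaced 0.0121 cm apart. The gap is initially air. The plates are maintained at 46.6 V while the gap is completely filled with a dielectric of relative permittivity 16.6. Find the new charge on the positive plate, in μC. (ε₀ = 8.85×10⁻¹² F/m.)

A = (55.9 cm)² = 0.312 m².
Initially C₁ = ε₀A/d = 8.85×10⁻¹² × 0.312 / 1.21×10⁻⁴ = 2.29×10⁻⁸ F.
Q₁ = 1.07×10⁻⁶ C.
Battery connected ⇒ V is held fixed. C₂ = 16.6 C₁ and Q = CV, so Q₂/Q₁ = C₂/C₁ = 16.6.
Q₂ = 16.6 × 1.07×10⁻⁶ = 1.77×10⁻⁵ C.

Q ≈ 17.7 μC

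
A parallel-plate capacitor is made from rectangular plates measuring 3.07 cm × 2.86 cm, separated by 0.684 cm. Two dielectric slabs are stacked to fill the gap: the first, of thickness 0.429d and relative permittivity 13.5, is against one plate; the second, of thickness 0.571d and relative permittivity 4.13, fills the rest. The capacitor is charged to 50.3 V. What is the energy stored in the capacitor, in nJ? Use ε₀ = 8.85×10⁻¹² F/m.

A = 3.07 × 2.86 cm² = 8.78×10⁻⁴ m².
Stacked slabs ⇒ two capacitors in series, each with the full plate area.
C₁ = κ₁ε₀A/d₁ = 13.5 × 8.85×10⁻¹² × 8.78×10⁻⁴ / 2.93×10⁻³ = 3.57×10⁻¹¹ F.
C₂ = κ₂ε₀A/d₂ = 4.13 × 8.85×10⁻¹² × 8.78×10⁻⁴ / 3.91×10⁻³ = 8.22×10⁻¹² F.
C = (1/C₁ + 1/C₂)⁻¹ = 6.68×10⁻¹² F.
U = ½CV² = ½ × 6.68×10⁻¹² × (50.3)² = 8.45×10⁻⁹ J.

8.45 nJ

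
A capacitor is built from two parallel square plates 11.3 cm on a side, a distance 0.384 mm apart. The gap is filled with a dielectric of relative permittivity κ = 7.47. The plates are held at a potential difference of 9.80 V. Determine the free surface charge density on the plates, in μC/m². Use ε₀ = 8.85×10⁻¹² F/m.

σ ≈ 1.69 μC/m²

A = (11.3 cm)² = 1.28×10⁻² m².
C = κε₀A/d = 7.47 × 8.85×10⁻¹² × 1.28×10⁻² / 3.84×10⁻⁴ = 2.20×10⁻⁹ F.
σ = Q/A = CV/A = 2.20×10⁻⁹ × 9.80 / 1.28×10⁻² = 1.69×10⁻⁶ C/m².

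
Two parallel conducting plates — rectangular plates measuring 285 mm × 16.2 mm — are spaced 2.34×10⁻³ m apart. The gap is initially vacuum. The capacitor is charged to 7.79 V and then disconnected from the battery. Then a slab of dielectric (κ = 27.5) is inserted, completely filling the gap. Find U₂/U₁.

Isolated ⇒ Q is held fixed.
C₂ = 27.5 C₁ and U = Q²/(2C), so U₂/U₁ = C₁/C₂ = 0.0364.

0.0364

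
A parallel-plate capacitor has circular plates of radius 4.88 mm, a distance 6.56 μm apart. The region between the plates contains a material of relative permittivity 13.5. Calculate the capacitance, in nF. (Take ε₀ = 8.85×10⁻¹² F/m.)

1.36 nF

A = π(4.88 mm)² = 7.48×10⁻⁵ m².
C = κε₀A/d = 13.5 × 8.85×10⁻¹² × 7.48×10⁻⁵ / 6.56×10⁻⁶ = 1.36×10⁻⁹ F.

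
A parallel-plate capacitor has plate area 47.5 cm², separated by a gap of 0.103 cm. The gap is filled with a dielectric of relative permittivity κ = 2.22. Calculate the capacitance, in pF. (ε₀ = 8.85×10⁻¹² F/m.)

90.6 pF

A = 47.5 cm² = 4.75×10⁻³ m².
C = κε₀A/d = 2.22 × 8.85×10⁻¹² × 4.75×10⁻³ / 1.03×10⁻³ = 9.06×10⁻¹¹ F.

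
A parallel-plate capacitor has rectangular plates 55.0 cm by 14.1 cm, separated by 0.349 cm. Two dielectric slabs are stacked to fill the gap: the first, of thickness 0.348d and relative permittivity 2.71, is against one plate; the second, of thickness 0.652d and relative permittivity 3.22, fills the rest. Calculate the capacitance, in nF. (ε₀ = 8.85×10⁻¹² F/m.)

A = 55.0 × 14.1 cm² = 7.75×10⁻² m².
Stacked slabs ⇒ two capacitors in series, each with the full plate area.
C₁ = κ₁ε₀A/d₁ = 2.71 × 8.85×10⁻¹² × 7.75×10⁻² / 1.21×10⁻³ = 1.53×10⁻⁹ F.
C₂ = κ₂ε₀A/d₂ = 3.22 × 8.85×10⁻¹² × 7.75×10⁻² / 2.28×10⁻³ = 9.71×10⁻¹⁰ F.
C = (1/C₁ + 1/C₂)⁻¹ = 5.94×10⁻¹⁰ F.

0.594 nF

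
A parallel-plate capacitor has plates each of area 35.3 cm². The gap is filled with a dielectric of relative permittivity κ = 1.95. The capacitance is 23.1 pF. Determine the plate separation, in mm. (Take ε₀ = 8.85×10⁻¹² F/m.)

A = 35.3 cm² = 3.53×10⁻³ m².
d = κε₀A/C = 1.95 × 8.85×10⁻¹² × 3.53×10⁻³ / 2.31×10⁻¹¹ = 2.64×10⁻³ m.

2.64 mm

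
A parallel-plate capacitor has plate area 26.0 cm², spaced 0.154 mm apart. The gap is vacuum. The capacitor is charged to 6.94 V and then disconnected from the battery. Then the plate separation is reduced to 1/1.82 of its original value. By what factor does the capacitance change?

1.82

C = ε₀A/d scales as 1/d, so C₂/C₁ = d₁/d₂ = 1.82.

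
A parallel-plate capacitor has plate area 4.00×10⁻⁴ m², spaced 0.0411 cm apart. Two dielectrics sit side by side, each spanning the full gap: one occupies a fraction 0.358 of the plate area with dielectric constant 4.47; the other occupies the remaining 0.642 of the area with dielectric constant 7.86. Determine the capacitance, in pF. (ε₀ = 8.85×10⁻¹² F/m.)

C ≈ 57.2 pF

Side-by-side slabs ⇒ two capacitors in parallel, each spanning the full gap.
C₁ = κ₁ε₀A₁/d = 4.47 × 8.85×10⁻¹² × 1.43×10⁻⁴ / 4.11×10⁻⁴ = 1.38×10⁻¹¹ F.
C₂ = κ₂ε₀A₂/d = 7.86 × 8.85×10⁻¹² × 2.57×10⁻⁴ / 4.11×10⁻⁴ = 4.35×10⁻¹¹ F.
C = C₁ + C₂ = 5.72×10⁻¹¹ F.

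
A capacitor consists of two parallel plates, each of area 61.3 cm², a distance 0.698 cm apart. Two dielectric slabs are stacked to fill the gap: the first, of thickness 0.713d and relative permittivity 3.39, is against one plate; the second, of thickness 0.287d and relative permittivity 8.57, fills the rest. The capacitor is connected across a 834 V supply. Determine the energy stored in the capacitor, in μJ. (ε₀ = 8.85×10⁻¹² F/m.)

11.1 μJ

A = 61.3 cm² = 6.13×10⁻³ m².
Stacked slabs ⇒ two capacitors in series, each with the full plate area.
C₁ = κ₁ε₀A/d₁ = 3.39 × 8.85×10⁻¹² × 6.13×10⁻³ / 4.98×10⁻³ = 3.70×10⁻¹¹ F.
C₂ = κ₂ε₀A/d₂ = 8.57 × 8.85×10⁻¹² × 6.13×10⁻³ / 2.00×10⁻³ = 2.32×10⁻¹⁰ F.
C = (1/C₁ + 1/C₂)⁻¹ = 3.19×10⁻¹¹ F.
U = ½CV² = ½ × 3.19×10⁻¹¹ × (834)² = 1.11×10⁻⁵ J.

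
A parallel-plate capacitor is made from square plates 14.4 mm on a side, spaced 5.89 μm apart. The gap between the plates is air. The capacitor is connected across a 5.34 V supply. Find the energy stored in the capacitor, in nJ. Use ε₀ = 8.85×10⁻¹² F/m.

U ≈ 4.44 nJ

A = (14.4 mm)² = 2.07×10⁻⁴ m².
C = ε₀A/d = 8.85×10⁻¹² × 2.07×10⁻⁴ / 5.89×10⁻⁶ = 3.12×10⁻¹⁰ F.
U = ½CV² = ½ × 3.12×10⁻¹⁰ × (5.34)² = 4.44×10⁻⁹ J.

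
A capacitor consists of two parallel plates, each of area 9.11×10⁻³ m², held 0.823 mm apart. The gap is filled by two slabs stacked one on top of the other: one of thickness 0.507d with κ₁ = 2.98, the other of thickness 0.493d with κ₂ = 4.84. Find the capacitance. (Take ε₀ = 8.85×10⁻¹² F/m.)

360 pF

Stacked slabs ⇒ two capacitors in series, each with the full plate area.
C₁ = κ₁ε₀A/d₁ = 2.98 × 8.85×10⁻¹² × 9.11×10⁻³ / 4.17×10⁻⁴ = 5.76×10⁻¹⁰ F.
C₂ = κ₂ε₀A/d₂ = 4.84 × 8.85×10⁻¹² × 9.11×10⁻³ / 4.06×10⁻⁴ = 9.62×10⁻¹⁰ F.
C = (1/C₁ + 1/C₂)⁻¹ = 3.60×10⁻¹⁰ F.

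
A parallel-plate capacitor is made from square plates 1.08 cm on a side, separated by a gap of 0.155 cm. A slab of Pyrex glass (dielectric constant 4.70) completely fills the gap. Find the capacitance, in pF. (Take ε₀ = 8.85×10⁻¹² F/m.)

A = (1.08 cm)² = 1.17×10⁻⁴ m².
C = κε₀A/d = 4.70 × 8.85×10⁻¹² × 1.17×10⁻⁴ / 1.55×10⁻³ = 3.13×10⁻¹² F.

3.13 pF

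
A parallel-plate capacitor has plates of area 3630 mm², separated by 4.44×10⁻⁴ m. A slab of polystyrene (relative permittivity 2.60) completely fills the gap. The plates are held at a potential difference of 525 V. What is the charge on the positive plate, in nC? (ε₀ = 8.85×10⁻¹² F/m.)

Q ≈ 98.8 nC

A = 3630 mm² = 3.63×10⁻³ m².
C = κε₀A/d = 2.60 × 8.85×10⁻¹² × 3.63×10⁻³ / 4.44×10⁻⁴ = 1.88×10⁻¹⁰ F.
Q = CV = 1.88×10⁻¹⁰ × 525 = 9.88×10⁻⁸ C.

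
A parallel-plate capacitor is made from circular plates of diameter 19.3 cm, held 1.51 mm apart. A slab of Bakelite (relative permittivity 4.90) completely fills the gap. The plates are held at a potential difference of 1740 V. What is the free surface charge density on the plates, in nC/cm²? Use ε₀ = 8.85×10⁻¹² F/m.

5.00 nC/cm²

A = π(19.3/2 cm)² = 2.93×10⁻² m².
C = κε₀A/d = 4.90 × 8.85×10⁻¹² × 2.93×10⁻² / 1.51×10⁻³ = 8.40×10⁻¹⁰ F.
σ = Q/A = CV/A = 8.40×10⁻¹⁰ × 1740 / 2.93×10⁻² = 5.00×10⁻⁵ C/m².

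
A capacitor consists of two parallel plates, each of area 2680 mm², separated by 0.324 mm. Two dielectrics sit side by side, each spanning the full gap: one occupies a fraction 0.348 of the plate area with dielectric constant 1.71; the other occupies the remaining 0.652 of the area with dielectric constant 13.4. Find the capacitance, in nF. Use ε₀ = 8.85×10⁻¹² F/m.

C ≈ 0.683 nF

A = 2680 mm² = 2.68×10⁻³ m².
Side-by-side slabs ⇒ two capacitors in parallel, each spanning the full gap.
C₁ = κ₁ε₀A₁/d = 1.71 × 8.85×10⁻¹² × 9.33×10⁻⁴ / 3.24×10⁻⁴ = 4.36×10⁻¹¹ F.
C₂ = κ₂ε₀A₂/d = 13.4 × 8.85×10⁻¹² × 1.75×10⁻³ / 3.24×10⁻⁴ = 6.40×10⁻¹⁰ F.
C = C₁ + C₂ = 6.83×10⁻¹⁰ F.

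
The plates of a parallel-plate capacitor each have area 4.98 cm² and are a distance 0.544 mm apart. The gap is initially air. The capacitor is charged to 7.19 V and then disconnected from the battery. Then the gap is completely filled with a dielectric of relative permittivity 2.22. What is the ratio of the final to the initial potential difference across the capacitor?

Isolated ⇒ Q is held fixed.
C₂ = 2.22 C₁ and V = Q/C, so V₂/V₁ = C₁/C₂ = 0.450.

0.450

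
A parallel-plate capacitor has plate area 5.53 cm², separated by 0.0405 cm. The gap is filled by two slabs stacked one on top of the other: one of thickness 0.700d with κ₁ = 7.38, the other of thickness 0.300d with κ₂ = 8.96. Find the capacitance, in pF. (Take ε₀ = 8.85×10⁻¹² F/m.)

94.2 pF

A = 5.53 cm² = 5.53×10⁻⁴ m².
Stacked slabs ⇒ two capacitors in series, each with the full plate area.
C₁ = κ₁ε₀A/d₁ = 7.38 × 8.85×10⁻¹² × 5.53×10⁻⁴ / 2.83×10⁻⁴ = 1.27×10⁻¹⁰ F.
C₂ = κ₂ε₀A/d₂ = 8.96 × 8.85×10⁻¹² × 5.53×10⁻⁴ / 1.22×10⁻⁴ = 3.61×10⁻¹⁰ F.
C = (1/C₁ + 1/C₂)⁻¹ = 9.42×10⁻¹¹ F.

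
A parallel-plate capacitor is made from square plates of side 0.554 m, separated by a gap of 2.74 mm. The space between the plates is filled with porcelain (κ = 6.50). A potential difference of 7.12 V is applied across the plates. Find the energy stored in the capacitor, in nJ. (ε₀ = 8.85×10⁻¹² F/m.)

A = (0.554 m)² = 0.307 m².
C = κε₀A/d = 6.50 × 8.85×10⁻¹² × 0.307 / 2.74×10⁻³ = 6.44×10⁻⁹ F.
U = ½CV² = ½ × 6.44×10⁻⁹ × (7.12)² = 1.63×10⁻⁷ J.

U ≈ 163 nJ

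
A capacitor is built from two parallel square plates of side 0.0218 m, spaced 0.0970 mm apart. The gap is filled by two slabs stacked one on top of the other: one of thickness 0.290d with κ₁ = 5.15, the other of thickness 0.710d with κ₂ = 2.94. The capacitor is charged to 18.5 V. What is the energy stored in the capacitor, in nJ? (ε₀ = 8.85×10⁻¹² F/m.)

24.9 nJ

A = (0.0218 m)² = 4.75×10⁻⁴ m².
Stacked slabs ⇒ two capacitors in series, each with the full plate area.
C₁ = κ₁ε₀A/d₁ = 5.15 × 8.85×10⁻¹² × 4.75×10⁻⁴ / 2.81×10⁻⁵ = 7.70×10⁻¹⁰ F.
C₂ = κ₂ε₀A/d₂ = 2.94 × 8.85×10⁻¹² × 4.75×10⁻⁴ / 6.89×10⁻⁵ = 1.80×10⁻¹⁰ F.
C = (1/C₁ + 1/C₂)⁻¹ = 1.46×10⁻¹⁰ F.
U = ½CV² = ½ × 1.46×10⁻¹⁰ × (18.5)² = 2.49×10⁻⁸ J.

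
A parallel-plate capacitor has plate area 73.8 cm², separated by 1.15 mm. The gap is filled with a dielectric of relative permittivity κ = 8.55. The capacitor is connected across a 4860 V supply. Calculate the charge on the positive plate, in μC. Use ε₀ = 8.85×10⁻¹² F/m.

Q ≈ 2.36 μC

A = 73.8 cm² = 7.38×10⁻³ m².
C = κε₀A/d = 8.55 × 8.85×10⁻¹² × 7.38×10⁻³ / 1.15×10⁻³ = 4.86×10⁻¹⁰ F.
Q = CV = 4.86×10⁻¹⁰ × 4860 = 2.36×10⁻⁶ C.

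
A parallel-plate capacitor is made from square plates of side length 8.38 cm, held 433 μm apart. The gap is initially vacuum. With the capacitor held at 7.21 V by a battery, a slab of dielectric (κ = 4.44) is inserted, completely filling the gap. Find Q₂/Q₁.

Battery connected ⇒ V is held fixed.
C₂ = 4.44 C₁ and Q = CV, so Q₂/Q₁ = C₂/C₁ = 4.44.

Q₂/Q₁ ≈ 4.44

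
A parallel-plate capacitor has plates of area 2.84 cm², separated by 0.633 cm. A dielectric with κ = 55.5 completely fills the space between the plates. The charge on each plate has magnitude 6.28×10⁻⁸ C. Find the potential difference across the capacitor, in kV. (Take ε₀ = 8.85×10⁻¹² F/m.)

A = 2.84 cm² = 2.84×10⁻⁴ m².
C = κε₀A/d = 55.5 × 8.85×10⁻¹² × 2.84×10⁻⁴ / 6.33×10⁻³ = 2.20×10⁻¹¹ F.
V = Q/C = 6.28×10⁻⁸ / 2.20×10⁻¹¹ = 2.85×10³ V.

2.85 kV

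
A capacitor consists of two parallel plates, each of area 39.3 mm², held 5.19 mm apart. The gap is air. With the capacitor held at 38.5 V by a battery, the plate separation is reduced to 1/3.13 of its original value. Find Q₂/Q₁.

Q₂/Q₁ ≈ 3.13

Battery connected ⇒ V is held fixed.
C₂ = 3.13 C₁ and Q = CV, so Q₂/Q₁ = C₂/C₁ = 3.13.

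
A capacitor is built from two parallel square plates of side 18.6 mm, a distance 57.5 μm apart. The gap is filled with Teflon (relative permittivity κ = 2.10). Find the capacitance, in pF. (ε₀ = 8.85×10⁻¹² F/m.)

A = (18.6 mm)² = 3.46×10⁻⁴ m².
C = κε₀A/d = 2.10 × 8.85×10⁻¹² × 3.46×10⁻⁴ / 5.75×10⁻⁵ = 1.12×10⁻¹⁰ F.

C ≈ 112 pF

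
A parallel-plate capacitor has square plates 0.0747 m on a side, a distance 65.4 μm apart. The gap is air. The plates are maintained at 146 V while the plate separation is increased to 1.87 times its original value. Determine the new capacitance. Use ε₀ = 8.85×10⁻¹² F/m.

C ≈ 404 pF

A = (0.0747 m)² = 5.58×10⁻³ m².
Initially C₁ = ε₀A/d = 8.85×10⁻¹² × 5.58×10⁻³ / 6.54×10⁻⁵ = 7.55×10⁻¹⁰ F.
C = ε₀A/d scales as 1/d, so C₂/C₁ = d₁/d₂ = 1/1.87 = 0.535.
C₂ = 0.535 × 7.55×10⁻¹⁰ = 4.04×10⁻¹⁰ F.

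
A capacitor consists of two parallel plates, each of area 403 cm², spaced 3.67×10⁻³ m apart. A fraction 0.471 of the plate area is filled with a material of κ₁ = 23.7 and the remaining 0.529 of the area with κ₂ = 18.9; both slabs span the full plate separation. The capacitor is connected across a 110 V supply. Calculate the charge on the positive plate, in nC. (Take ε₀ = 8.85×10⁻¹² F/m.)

A = 403 cm² = 4.03×10⁻² m².
Side-by-side slabs ⇒ two capacitors in parallel, each spanning the full gap.
C₁ = κ₁ε₀A₁/d = 23.7 × 8.85×10⁻¹² × 1.90×10⁻² / 3.67×10⁻³ = 1.08×10⁻⁹ F.
C₂ = κ₂ε₀A₂/d = 18.9 × 8.85×10⁻¹² × 2.13×10⁻² / 3.67×10⁻³ = 9.72×10⁻¹⁰ F.
C = C₁ + C₂ = 2.06×10⁻⁹ F.
Q = CV = 2.06×10⁻⁹ × 110 = 2.26×10⁻⁷ C.

226 nC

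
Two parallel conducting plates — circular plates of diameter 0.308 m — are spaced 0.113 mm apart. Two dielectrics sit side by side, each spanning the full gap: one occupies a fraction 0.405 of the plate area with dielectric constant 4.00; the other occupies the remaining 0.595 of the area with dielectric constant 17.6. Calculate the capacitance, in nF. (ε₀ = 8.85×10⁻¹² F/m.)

70.6 nF

A = π(0.308/2 m)² = 7.45×10⁻² m².
Side-by-side slabs ⇒ two capacitors in parallel, each spanning the full gap.
C₁ = κ₁ε₀A₁/d = 4.00 × 8.85×10⁻¹² × 3.02×10⁻² / 1.13×10⁻⁴ = 9.45×10⁻⁹ F.
C₂ = κ₂ε₀A₂/d = 17.6 × 8.85×10⁻¹² × 4.43×10⁻² / 1.13×10⁻⁴ = 6.11×10⁻⁸ F.
C = C₁ + C₂ = 7.06×10⁻⁸ F.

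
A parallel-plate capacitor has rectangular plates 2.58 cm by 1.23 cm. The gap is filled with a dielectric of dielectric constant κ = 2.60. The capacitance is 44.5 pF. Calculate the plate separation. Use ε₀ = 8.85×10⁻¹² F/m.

A = 2.58 × 1.23 cm² = 3.17×10⁻⁴ m².
d = κε₀A/C = 2.60 × 8.85×10⁻¹² × 3.17×10⁻⁴ / 4.45×10⁻¹¹ = 1.64×10⁻⁴ m.

d ≈ 164 μm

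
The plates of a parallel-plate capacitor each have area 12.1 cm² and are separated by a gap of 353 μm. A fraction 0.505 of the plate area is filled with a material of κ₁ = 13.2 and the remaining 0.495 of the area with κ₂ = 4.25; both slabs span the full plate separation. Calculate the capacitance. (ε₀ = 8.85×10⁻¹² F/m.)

A = 12.1 cm² = 1.21×10⁻³ m².
Side-by-side slabs ⇒ two capacitors in parallel, each spanning the full gap.
C₁ = κ₁ε₀A₁/d = 13.2 × 8.85×10⁻¹² × 6.11×10⁻⁴ / 3.53×10⁻⁴ = 2.02×10⁻¹⁰ F.
C₂ = κ₂ε₀A₂/d = 4.25 × 8.85×10⁻¹² × 5.99×10⁻⁴ / 3.53×10⁻⁴ = 6.38×10⁻¹¹ F.
C = C₁ + C₂ = 2.66×10⁻¹⁰ F.

266 pF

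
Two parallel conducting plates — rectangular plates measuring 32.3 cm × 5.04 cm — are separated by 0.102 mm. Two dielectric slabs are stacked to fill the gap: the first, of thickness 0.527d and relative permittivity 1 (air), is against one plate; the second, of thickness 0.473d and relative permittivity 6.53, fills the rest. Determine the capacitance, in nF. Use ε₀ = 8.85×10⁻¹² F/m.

C ≈ 2.36 nF

A = 32.3 × 5.04 cm² = 1.63×10⁻² m².
Stacked slabs ⇒ two capacitors in series, each with the full plate area.
C₁ = κ₁ε₀A/d₁ = 1.00 × 8.85×10⁻¹² × 1.63×10⁻² / 5.38×10⁻⁵ = 2.68×10⁻⁹ F.
C₂ = κ₂ε₀A/d₂ = 6.53 × 8.85×10⁻¹² × 1.63×10⁻² / 4.82×10⁻⁵ = 1.95×10⁻⁸ F.
C = (1/C₁ + 1/C₂)⁻¹ = 2.36×10⁻⁹ F.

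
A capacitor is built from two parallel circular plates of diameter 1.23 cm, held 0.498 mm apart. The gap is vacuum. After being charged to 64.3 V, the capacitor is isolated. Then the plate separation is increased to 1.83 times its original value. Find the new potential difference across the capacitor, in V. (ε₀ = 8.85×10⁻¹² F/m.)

A = π(1.23/2 cm)² = 1.19×10⁻⁴ m².
Initially C₁ = ε₀A/d = 8.85×10⁻¹² × 1.19×10⁻⁴ / 4.98×10⁻⁴ = 2.11×10⁻¹² F.
V₁ = 64.3 V.
Isolated ⇒ Q is held fixed. C₂ = 0.546 C₁ and V = Q/C, so V₂/V₁ = C₁/C₂ = 1.83.
V₂ = 1.83 × 64.3 = 1.18×10² V.

V ≈ 118 V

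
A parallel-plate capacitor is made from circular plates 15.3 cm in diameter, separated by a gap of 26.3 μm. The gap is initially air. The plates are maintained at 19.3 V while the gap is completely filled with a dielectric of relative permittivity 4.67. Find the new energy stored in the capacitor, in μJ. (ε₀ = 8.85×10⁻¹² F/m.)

A = π(15.3/2 cm)² = 1.84×10⁻² m².
Initially C₁ = ε₀A/d = 8.85×10⁻¹² × 1.84×10⁻² / 2.63×10⁻⁵ = 6.19×10⁻⁹ F.
U₁ = 1.15×10⁻⁶ J.
Battery connected ⇒ V is held fixed. C₂ = 4.67 C₁ and U = ½CV², so U₂/U₁ = C₂/C₁ = 4.67.
U₂ = 4.67 × 1.15×10⁻⁶ = 5.38×10⁻⁶ J.

U ≈ 5.38 μJ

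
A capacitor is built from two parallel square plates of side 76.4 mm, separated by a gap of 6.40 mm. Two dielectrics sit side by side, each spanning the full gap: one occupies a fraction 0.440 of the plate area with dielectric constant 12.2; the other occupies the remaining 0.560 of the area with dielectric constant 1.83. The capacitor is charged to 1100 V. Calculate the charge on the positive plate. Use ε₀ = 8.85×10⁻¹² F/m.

A = (76.4 mm)² = 5.84×10⁻³ m².
Side-by-side slabs ⇒ two capacitors in parallel, each spanning the full gap.
C₁ = κ₁ε₀A₁/d = 12.2 × 8.85×10⁻¹² × 2.57×10⁻³ / 6.40×10⁻³ = 4.33×10⁻¹¹ F.
C₂ = κ₂ε₀A₂/d = 1.83 × 8.85×10⁻¹² × 3.27×10⁻³ / 6.40×10⁻³ = 8.27×10⁻¹² F.
C = C₁ + C₂ = 5.16×10⁻¹¹ F.
Q = CV = 5.16×10⁻¹¹ × 1100 = 5.68×10⁻⁸ C.

Q ≈ 56.8 nC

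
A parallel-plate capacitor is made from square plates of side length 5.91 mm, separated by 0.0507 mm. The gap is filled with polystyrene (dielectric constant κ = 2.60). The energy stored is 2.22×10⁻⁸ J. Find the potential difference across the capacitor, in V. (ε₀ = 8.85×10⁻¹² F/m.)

A = (5.91 mm)² = 3.49×10⁻⁵ m².
C = κε₀A/d = 2.60 × 8.85×10⁻¹² × 3.49×10⁻⁵ / 5.07×10⁻⁵ = 1.59×10⁻¹¹ F.
V = √(2U/C) = √(2 × 2.22×10⁻⁸ / 1.59×10⁻¹¹) = 52.9 V.

V ≈ 52.9 V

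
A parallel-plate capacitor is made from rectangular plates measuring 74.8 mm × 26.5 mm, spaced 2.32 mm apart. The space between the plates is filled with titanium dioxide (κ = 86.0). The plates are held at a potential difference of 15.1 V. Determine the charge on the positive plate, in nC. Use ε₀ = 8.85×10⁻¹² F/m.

9.82 nC

A = 74.8 × 26.5 mm² = 1.98×10⁻³ m².
C = κε₀A/d = 86.0 × 8.85×10⁻¹² × 1.98×10⁻³ / 2.32×10⁻³ = 6.50×10⁻¹⁰ F.
Q = CV = 6.50×10⁻¹⁰ × 15.1 = 9.82×10⁻⁹ C.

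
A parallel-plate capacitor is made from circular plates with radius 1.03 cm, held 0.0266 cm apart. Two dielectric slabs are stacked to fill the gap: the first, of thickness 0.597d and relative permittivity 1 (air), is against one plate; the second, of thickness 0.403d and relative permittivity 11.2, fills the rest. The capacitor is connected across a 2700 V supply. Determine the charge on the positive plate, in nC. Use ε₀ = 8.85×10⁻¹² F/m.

Q ≈ 47.3 nC

A = π(1.03 cm)² = 3.33×10⁻⁴ m².
Stacked slabs ⇒ two capacitors in series, each with the full plate area.
C₁ = κ₁ε₀A/d₁ = 1.00 × 8.85×10⁻¹² × 3.33×10⁻⁴ / 1.59×10⁻⁴ = 1.86×10⁻¹¹ F.
C₂ = κ₂ε₀A/d₂ = 11.2 × 8.85×10⁻¹² × 3.33×10⁻⁴ / 1.07×10⁻⁴ = 3.08×10⁻¹⁰ F.
C = (1/C₁ + 1/C₂)⁻¹ = 1.75×10⁻¹¹ F.
Q = CV = 1.75×10⁻¹¹ × 2700 = 4.73×10⁻⁸ C.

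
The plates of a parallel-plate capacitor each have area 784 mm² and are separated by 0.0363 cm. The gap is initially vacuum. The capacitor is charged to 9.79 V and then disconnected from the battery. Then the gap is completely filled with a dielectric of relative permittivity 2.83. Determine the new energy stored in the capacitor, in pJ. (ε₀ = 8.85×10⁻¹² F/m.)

A = 784 mm² = 7.84×10⁻⁴ m².
Initially C₁ = ε₀A/d = 8.85×10⁻¹² × 7.84×10⁻⁴ / 3.63×10⁻⁴ = 1.91×10⁻¹¹ F.
U₁ = 9.16×10⁻¹⁰ J.
Isolated ⇒ Q is held fixed. C₂ = 2.83 C₁ and U = Q²/(2C), so U₂/U₁ = C₁/C₂ = 0.353.
U₂ = 0.353 × 9.16×10⁻¹⁰ = 3.24×10⁻¹⁰ J.

324 pJ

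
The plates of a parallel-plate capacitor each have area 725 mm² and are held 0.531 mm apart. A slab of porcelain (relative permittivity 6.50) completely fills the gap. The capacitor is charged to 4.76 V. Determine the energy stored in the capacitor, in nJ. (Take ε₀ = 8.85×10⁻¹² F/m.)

U ≈ 0.890 nJ

A = 725 mm² = 7.25×10⁻⁴ m².
C = κε₀A/d = 6.50 × 8.85×10⁻¹² × 7.25×10⁻⁴ / 5.31×10⁻⁴ = 7.85×10⁻¹¹ F.
U = ½CV² = ½ × 7.85×10⁻¹¹ × (4.76)² = 8.90×10⁻¹⁰ J.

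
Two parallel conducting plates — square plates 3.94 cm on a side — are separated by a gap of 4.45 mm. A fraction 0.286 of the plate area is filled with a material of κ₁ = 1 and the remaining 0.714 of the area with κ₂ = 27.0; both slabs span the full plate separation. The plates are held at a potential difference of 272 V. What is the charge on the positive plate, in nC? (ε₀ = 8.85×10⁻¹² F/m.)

A = (3.94 cm)² = 1.55×10⁻³ m².
Side-by-side slabs ⇒ two capacitors in parallel, each spanning the full gap.
C₁ = κ₁ε₀A₁/d = 1.00 × 8.85×10⁻¹² × 4.44×10⁻⁴ / 4.45×10⁻³ = 8.83×10⁻¹³ F.
C₂ = κ₂ε₀A₂/d = 27.0 × 8.85×10⁻¹² × 1.11×10⁻³ / 4.45×10⁻³ = 5.95×10⁻¹¹ F.
C = C₁ + C₂ = 6.04×10⁻¹¹ F.
Q = CV = 6.04×10⁻¹¹ × 272 = 1.64×10⁻⁸ C.

Q ≈ 16.4 nC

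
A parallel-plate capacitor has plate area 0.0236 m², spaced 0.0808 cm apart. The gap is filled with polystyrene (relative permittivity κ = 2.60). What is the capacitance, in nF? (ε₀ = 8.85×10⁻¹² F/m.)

C = κε₀A/d = 2.60 × 8.85×10⁻¹² × 2.36×10⁻² / 8.08×10⁻⁴ = 6.72×10⁻¹⁰ F.

C ≈ 0.672 nF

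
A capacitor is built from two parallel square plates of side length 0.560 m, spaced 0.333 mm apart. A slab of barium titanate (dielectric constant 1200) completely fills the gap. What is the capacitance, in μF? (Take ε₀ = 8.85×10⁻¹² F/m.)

A = (0.560 m)² = 0.314 m².
C = κε₀A/d = 1200 × 8.85×10⁻¹² × 0.314 / 3.33×10⁻⁴ = 1.00×10⁻⁵ F.

C ≈ 10.0 μF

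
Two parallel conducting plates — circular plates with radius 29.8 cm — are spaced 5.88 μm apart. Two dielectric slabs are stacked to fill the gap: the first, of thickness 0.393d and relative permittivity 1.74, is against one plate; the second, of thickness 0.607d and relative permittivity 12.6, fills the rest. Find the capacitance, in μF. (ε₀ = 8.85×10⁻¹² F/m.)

C ≈ 1.53 μF

A = π(29.8 cm)² = 0.279 m².
Stacked slabs ⇒ two capacitors in series, each with the full plate area.
C₁ = κ₁ε₀A/d₁ = 1.74 × 8.85×10⁻¹² × 0.279 / 2.31×10⁻⁶ = 1.86×10⁻⁶ F.
C₂ = κ₂ε₀A/d₂ = 12.6 × 8.85×10⁻¹² × 0.279 / 3.57×10⁻⁶ = 8.72×10⁻⁶ F.
C = (1/C₁ + 1/C₂)⁻¹ = 1.53×10⁻⁶ F.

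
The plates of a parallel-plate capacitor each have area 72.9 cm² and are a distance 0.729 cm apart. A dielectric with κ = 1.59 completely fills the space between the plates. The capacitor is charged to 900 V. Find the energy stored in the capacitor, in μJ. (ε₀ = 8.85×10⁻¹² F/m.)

A = 72.9 cm² = 7.29×10⁻³ m².
C = κε₀A/d = 1.59 × 8.85×10⁻¹² × 7.29×10⁻³ / 7.29×10⁻³ = 1.41×10⁻¹¹ F.
U = ½CV² = ½ × 1.41×10⁻¹¹ × (900)² = 5.70×10⁻⁶ J.

5.70 μJ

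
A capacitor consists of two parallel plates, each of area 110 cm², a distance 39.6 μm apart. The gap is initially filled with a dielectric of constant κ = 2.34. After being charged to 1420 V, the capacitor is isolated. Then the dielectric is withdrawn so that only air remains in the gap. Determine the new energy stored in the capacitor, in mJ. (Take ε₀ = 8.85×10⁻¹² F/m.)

A = 110 cm² = 1.10×10⁻² m².
Initially C₁ = κε₀A/d = 2.34 × 8.85×10⁻¹² × 1.10×10⁻² / 3.96×10⁻⁵ = 5.75×10⁻⁹ F.
U₁ = 5.80×10⁻³ J.
Isolated ⇒ Q is held fixed. C₂ = 0.427 C₁ and U = Q²/(2C), so U₂/U₁ = C₁/C₂ = 2.34.
U₂ = 2.34 × 5.80×10⁻³ = 1.36×10⁻² J.

13.6 mJ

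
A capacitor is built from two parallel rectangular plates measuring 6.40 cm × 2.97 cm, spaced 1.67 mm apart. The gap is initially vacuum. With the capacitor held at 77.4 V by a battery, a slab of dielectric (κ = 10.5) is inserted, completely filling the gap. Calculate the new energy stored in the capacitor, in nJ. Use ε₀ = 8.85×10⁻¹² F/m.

317 nJ

A = 6.40 × 2.97 cm² = 1.90×10⁻³ m².
Initially C₁ = ε₀A/d = 8.85×10⁻¹² × 1.90×10⁻³ / 1.67×10⁻³ = 1.01×10⁻¹¹ F.
U₁ = 3.02×10⁻⁸ J.
Battery connected ⇒ V is held fixed. C₂ = 10.5 C₁ and U = ½CV², so U₂/U₁ = C₂/C₁ = 10.5.
U₂ = 10.5 × 3.02×10⁻⁸ = 3.17×10⁻⁷ J.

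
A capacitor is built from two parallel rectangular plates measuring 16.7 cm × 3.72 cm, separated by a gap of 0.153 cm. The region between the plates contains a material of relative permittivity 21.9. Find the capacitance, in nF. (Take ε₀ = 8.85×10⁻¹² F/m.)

C ≈ 0.787 nF

A = 16.7 × 3.72 cm² = 6.21×10⁻³ m².
C = κε₀A/d = 21.9 × 8.85×10⁻¹² × 6.21×10⁻³ / 1.53×10⁻³ = 7.87×10⁻¹⁰ F.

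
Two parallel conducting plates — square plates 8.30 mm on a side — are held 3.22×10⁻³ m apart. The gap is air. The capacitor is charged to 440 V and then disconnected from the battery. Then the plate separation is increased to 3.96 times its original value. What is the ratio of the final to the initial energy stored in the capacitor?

Isolated ⇒ Q is held fixed.
C₂ = 0.253 C₁ and U = Q²/(2C), so U₂/U₁ = C₁/C₂ = 3.96.

3.96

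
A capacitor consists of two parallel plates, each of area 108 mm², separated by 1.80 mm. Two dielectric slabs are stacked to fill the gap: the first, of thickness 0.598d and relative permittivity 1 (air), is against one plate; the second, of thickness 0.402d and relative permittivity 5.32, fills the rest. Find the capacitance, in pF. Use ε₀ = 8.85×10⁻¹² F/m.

A = 108 mm² = 1.08×10⁻⁴ m².
Stacked slabs ⇒ two capacitors in series, each with the full plate area.
C₁ = κ₁ε₀A/d₁ = 1.00 × 8.85×10⁻¹² × 1.08×10⁻⁴ / 1.08×10⁻³ = 8.88×10⁻¹³ F.
C₂ = κ₂ε₀A/d₂ = 5.32 × 8.85×10⁻¹² × 1.08×10⁻⁴ / 7.24×10⁻⁴ = 7.03×10⁻¹² F.
C = (1/C₁ + 1/C₂)⁻¹ = 7.88×10⁻¹³ F.

C ≈ 0.788 pF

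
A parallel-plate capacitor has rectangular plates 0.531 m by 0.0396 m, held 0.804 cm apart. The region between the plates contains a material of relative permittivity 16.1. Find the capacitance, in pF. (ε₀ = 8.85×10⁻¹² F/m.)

A = 0.531 × 0.0396 m² = 2.10×10⁻² m².
C = κε₀A/d = 16.1 × 8.85×10⁻¹² × 2.10×10⁻² / 8.04×10⁻³ = 3.73×10⁻¹⁰ F.

373 pF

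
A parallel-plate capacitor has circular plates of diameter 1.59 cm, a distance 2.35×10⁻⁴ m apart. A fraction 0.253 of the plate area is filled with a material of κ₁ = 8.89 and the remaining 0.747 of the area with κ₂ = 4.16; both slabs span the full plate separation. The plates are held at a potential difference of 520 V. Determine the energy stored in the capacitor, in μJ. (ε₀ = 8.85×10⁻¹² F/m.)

U ≈ 5.42 μJ

A = π(1.59/2 cm)² = 1.99×10⁻⁴ m².
Side-by-side slabs ⇒ two capacitors in parallel, each spanning the full gap.
C₁ = κ₁ε₀A₁/d = 8.89 × 8.85×10⁻¹² × 5.02×10⁻⁵ / 2.35×10⁻⁴ = 1.68×10⁻¹¹ F.
C₂ = κ₂ε₀A₂/d = 4.16 × 8.85×10⁻¹² × 1.48×10⁻⁴ / 2.35×10⁻⁴ = 2.32×10⁻¹¹ F.
C = C₁ + C₂ = 4.01×10⁻¹¹ F.
U = ½CV² = ½ × 4.01×10⁻¹¹ × (520)² = 5.42×10⁻⁶ J.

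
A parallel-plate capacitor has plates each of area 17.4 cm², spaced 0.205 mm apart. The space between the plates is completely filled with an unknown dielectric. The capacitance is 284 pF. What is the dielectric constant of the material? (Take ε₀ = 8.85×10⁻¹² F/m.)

κ ≈ 3.78

A = 17.4 cm² = 1.74×10⁻³ m².
κ = Cd/(ε₀A) = 2.84×10⁻¹⁰ × 2.05×10⁻⁴ / (8.85×10⁻¹² × 1.74×10⁻³) = 3.78.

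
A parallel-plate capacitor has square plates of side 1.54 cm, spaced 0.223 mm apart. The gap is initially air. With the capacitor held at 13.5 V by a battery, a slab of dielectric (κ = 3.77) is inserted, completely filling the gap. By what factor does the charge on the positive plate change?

Q₂/Q₁ ≈ 3.77

Battery connected ⇒ V is held fixed.
C₂ = 3.77 C₁ and Q = CV, so Q₂/Q₁ = C₂/C₁ = 3.77.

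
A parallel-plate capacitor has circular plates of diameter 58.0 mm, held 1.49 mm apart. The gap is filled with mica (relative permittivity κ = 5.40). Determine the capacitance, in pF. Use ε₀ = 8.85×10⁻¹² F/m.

84.7 pF

A = π(58.0/2 mm)² = 2.64×10⁻³ m².
C = κε₀A/d = 5.40 × 8.85×10⁻¹² × 2.64×10⁻³ / 1.49×10⁻³ = 8.47×10⁻¹¹ F.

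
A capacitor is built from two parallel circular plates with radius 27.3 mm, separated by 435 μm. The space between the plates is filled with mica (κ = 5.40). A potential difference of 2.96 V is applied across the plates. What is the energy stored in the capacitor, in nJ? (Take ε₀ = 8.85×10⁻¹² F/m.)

1.13 nJ

A = π(27.3 mm)² = 2.34×10⁻³ m².
C = κε₀A/d = 5.40 × 8.85×10⁻¹² × 2.34×10⁻³ / 4.35×10⁻⁴ = 2.57×10⁻¹⁰ F.
U = ½CV² = ½ × 2.57×10⁻¹⁰ × (2.96)² = 1.13×10⁻⁹ J.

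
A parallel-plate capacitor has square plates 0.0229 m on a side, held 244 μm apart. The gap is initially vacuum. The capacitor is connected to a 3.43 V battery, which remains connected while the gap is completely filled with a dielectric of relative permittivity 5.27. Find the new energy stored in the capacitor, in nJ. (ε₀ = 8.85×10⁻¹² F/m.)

A = (0.0229 m)² = 5.24×10⁻⁴ m².
Initially C₁ = ε₀A/d = 8.85×10⁻¹² × 5.24×10⁻⁴ / 2.44×10⁻⁴ = 1.90×10⁻¹¹ F.
U₁ = 1.12×10⁻¹⁰ J.
Battery connected ⇒ V is held fixed. C₂ = 5.27 C₁ and U = ½CV², so U₂/U₁ = C₂/C₁ = 5.27.
U₂ = 5.27 × 1.12×10⁻¹⁰ = 5.90×10⁻¹⁰ J.

U ≈ 0.590 nJ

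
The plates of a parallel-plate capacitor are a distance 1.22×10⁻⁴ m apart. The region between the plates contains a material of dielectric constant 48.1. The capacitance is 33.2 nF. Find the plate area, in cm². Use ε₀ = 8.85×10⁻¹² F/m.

A = Cd/(κε₀) = 3.32×10⁻⁸ × 1.22×10⁻⁴ / (48.1 × 8.85×10⁻¹²) = 9.52×10⁻³ m².

A ≈ 95.2 cm²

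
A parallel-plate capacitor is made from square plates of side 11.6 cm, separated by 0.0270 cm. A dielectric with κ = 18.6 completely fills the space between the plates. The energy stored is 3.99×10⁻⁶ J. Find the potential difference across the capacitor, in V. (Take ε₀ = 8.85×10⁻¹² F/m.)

A = (11.6 cm)² = 1.35×10⁻² m².
C = κε₀A/d = 18.6 × 8.85×10⁻¹² × 1.35×10⁻² / 2.70×10⁻⁴ = 8.20×10⁻⁹ F.
V = √(2U/C) = √(2 × 3.99×10⁻⁶ / 8.20×10⁻⁹) = 31.2 V.

31.2 V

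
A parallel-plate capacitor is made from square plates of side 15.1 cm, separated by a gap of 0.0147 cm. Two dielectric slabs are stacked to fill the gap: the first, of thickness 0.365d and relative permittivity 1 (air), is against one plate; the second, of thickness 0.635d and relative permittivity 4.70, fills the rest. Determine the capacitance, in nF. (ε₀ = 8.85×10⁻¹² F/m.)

A = (15.1 cm)² = 2.28×10⁻² m².
Stacked slabs ⇒ two capacitors in series, each with the full plate area.
C₁ = κ₁ε₀A/d₁ = 1.00 × 8.85×10⁻¹² × 2.28×10⁻² / 5.37×10⁻⁵ = 3.76×10⁻⁹ F.
C₂ = κ₂ε₀A/d₂ = 4.70 × 8.85×10⁻¹² × 2.28×10⁻² / 9.33×10⁻⁵ = 1.02×10⁻⁸ F.
C = (1/C₁ + 1/C₂)⁻¹ = 2.74×10⁻⁹ F.

C ≈ 2.74 nF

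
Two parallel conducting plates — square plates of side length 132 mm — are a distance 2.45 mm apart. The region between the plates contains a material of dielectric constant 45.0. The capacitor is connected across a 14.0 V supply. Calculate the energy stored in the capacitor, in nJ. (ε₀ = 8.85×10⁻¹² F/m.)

U ≈ 278 nJ

A = (132 mm)² = 1.74×10⁻² m².
C = κε₀A/d = 45.0 × 8.85×10⁻¹² × 1.74×10⁻² / 2.45×10⁻³ = 2.83×10⁻⁹ F.
U = ½CV² = ½ × 2.83×10⁻⁹ × (14.0)² = 2.78×10⁻⁷ J.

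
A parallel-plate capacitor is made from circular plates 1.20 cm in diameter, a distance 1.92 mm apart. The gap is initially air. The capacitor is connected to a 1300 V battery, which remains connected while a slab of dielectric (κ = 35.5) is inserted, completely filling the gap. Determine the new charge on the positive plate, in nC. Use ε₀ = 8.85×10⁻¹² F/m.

Q ≈ 24.1 nC

A = π(1.20/2 cm)² = 1.13×10⁻⁴ m².
Initially C₁ = ε₀A/d = 8.85×10⁻¹² × 1.13×10⁻⁴ / 1.92×10⁻³ = 5.21×10⁻¹³ F.
Q₁ = 6.78×10⁻¹⁰ C.
Battery connected ⇒ V is held fixed. C₂ = 35.5 C₁ and Q = CV, so Q₂/Q₁ = C₂/C₁ = 35.5.
Q₂ = 35.5 × 6.78×10⁻¹⁰ = 2.41×10⁻⁸ C.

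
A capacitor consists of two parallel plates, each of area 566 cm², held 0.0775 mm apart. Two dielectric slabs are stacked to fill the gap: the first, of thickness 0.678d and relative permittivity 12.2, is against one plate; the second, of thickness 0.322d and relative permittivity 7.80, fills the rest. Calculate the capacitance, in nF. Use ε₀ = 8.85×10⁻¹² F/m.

66.7 nF

A = 566 cm² = 5.66×10⁻² m².
Stacked slabs ⇒ two capacitors in series, each with the full plate area.
C₁ = κ₁ε₀A/d₁ = 12.2 × 8.85×10⁻¹² × 5.66×10⁻² / 5.25×10⁻⁵ = 1.16×10⁻⁷ F.
C₂ = κ₂ε₀A/d₂ = 7.80 × 8.85×10⁻¹² × 5.66×10⁻² / 2.50×10⁻⁵ = 1.57×10⁻⁷ F.
C = (1/C₁ + 1/C₂)⁻¹ = 6.67×10⁻⁸ F.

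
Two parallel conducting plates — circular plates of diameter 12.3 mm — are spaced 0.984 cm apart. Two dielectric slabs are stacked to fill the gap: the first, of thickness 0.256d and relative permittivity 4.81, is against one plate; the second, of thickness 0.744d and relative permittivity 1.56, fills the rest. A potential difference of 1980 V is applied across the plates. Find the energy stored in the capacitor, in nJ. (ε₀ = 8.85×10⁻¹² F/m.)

395 nJ

A = π(12.3/2 mm)² = 1.19×10⁻⁴ m².
Stacked slabs ⇒ two capacitors in series, each with the full plate area.
C₁ = κ₁ε₀A/d₁ = 4.81 × 8.85×10⁻¹² × 1.19×10⁻⁴ / 2.52×10⁻³ = 2.01×10⁻¹² F.
C₂ = κ₂ε₀A/d₂ = 1.56 × 8.85×10⁻¹² × 1.19×10⁻⁴ / 7.32×10⁻³ = 2.24×10⁻¹³ F.
C = (1/C₁ + 1/C₂)⁻¹ = 2.02×10⁻¹³ F.
U = ½CV² = ½ × 2.02×10⁻¹³ × (1980)² = 3.95×10⁻⁷ J.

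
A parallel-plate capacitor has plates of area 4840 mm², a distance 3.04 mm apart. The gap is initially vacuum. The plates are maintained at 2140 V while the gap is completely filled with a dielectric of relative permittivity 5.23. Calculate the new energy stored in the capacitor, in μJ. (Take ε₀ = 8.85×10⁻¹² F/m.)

U ≈ 169 μJ

A = 4840 mm² = 4.84×10⁻³ m².
Initially C₁ = ε₀A/d = 8.85×10⁻¹² × 4.84×10⁻³ / 3.04×10⁻³ = 1.41×10⁻¹¹ F.
U₁ = 3.23×10⁻⁵ J.
Battery connected ⇒ V is held fixed. C₂ = 5.23 C₁ and U = ½CV², so U₂/U₁ = C₂/C₁ = 5.23.
U₂ = 5.23 × 3.23×10⁻⁵ = 1.69×10⁻⁴ J.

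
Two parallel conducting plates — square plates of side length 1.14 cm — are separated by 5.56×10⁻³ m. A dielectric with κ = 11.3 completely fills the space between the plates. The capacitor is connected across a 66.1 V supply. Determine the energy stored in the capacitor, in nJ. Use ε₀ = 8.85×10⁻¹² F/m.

A = (1.14 cm)² = 1.30×10⁻⁴ m².
C = κε₀A/d = 11.3 × 8.85×10⁻¹² × 1.30×10⁻⁴ / 5.56×10⁻³ = 2.34×10⁻¹² F.
U = ½CV² = ½ × 2.34×10⁻¹² × (66.1)² = 5.11×10⁻⁹ J.

U ≈ 5.11 nJ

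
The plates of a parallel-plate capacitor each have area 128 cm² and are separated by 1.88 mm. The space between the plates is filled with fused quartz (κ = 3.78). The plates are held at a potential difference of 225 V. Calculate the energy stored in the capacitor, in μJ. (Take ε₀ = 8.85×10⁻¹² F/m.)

U ≈ 5.77 μJ

A = 128 cm² = 1.28×10⁻² m².
C = κε₀A/d = 3.78 × 8.85×10⁻¹² × 1.28×10⁻² / 1.88×10⁻³ = 2.28×10⁻¹⁰ F.
U = ½CV² = ½ × 2.28×10⁻¹⁰ × (225)² = 5.77×10⁻⁶ J.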